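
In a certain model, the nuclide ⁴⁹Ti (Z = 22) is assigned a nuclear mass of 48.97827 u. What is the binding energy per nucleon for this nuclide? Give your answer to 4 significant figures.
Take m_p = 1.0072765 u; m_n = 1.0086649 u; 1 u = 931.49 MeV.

Z = 22, so N = A − Z = 49 − 22 = 27.
Total constituent mass: 22 × 1.0072765 + 27 × 1.0086649 = 49.3940353 u
Mass defect Δm = 49.3940353 − 48.97827 = 0.4157653 u
E_B = 0.4157653 × 931.49 = 387.281 MeV
Per nucleon: 387.281 / 49 = 7.904 MeV

7.904 MeV/nucleon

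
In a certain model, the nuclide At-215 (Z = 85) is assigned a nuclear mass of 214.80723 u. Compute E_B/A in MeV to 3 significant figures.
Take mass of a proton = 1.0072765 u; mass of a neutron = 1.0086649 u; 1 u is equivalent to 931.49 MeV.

8.40 MeV/nucleon

With 85 protons and 130 neutrons (A = 215):
Mass of separated nucleons = 85(1.0072765) + 130(1.0086649) = 85.6185025 + 131.1264370 = 216.7449395 u
Mass defect Δm = 216.7449395 − 214.80723 = 1.9377095 u
E_B = 1.9377095 × 931.49 = 1804.96 MeV
Dividing by A = 215 gives 8.395 MeV per nucleon.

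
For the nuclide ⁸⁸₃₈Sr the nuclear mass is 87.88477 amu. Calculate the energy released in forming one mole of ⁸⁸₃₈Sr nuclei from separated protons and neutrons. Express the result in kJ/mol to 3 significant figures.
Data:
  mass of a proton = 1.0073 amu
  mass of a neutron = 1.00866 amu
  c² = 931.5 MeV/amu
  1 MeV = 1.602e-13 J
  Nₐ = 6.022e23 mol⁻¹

7.42e+10 kJ/mol

Mass of separated nucleons = 38(1.0073) + 50(1.00866) = 38.2774 + 50.43300 = 88.71040 amu
The mass defect is 88.71040 − 87.88477 = 0.82563 amu.
E_B = 0.82563 × 931.5 = 769.074 MeV
Per nucleus in joules: 769.074 MeV × 1.602e-13 J/MeV = 1.2321e-10 J
Per mole: 1.2321e-10 J × 6.022e23 mol⁻¹ = 7.4197e+13 J/mol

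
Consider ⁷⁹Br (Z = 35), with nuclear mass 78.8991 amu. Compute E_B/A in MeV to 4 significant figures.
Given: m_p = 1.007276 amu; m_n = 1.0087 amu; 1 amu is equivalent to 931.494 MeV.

8.706 MeV/nucleon

With 35 protons and 44 neutrons (A = 79):
Mass of separated nucleons = 35(1.007276) + 44(1.0087) = 35.254660 + 44.3828 = 79.637460 amu
Δm = 79.637460 − 78.8991 = 0.738360 amu
E_B = 0.738360 × 931.494 = 687.778 MeV
BE/A = 687.778 MeV / 79 = 8.706 MeV/nucleon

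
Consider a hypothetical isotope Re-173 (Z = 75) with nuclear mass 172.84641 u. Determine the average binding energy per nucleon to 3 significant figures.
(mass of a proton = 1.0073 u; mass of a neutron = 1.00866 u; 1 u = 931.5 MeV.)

8.34 MeV/nucleon

Z = 75, so N = A − Z = 173 − 75 = 98.
Σm = 75·m_p + 98·m_n = 75.5475 + 98.84868 = 174.39618 u
Mass defect Δm = 174.39618 − 172.84641 = 1.54977 u
E_B = 1.54977 × 931.5 = 1443.61 MeV
BE/A = 1443.61 MeV / 173 = 8.3446 MeV/nucleon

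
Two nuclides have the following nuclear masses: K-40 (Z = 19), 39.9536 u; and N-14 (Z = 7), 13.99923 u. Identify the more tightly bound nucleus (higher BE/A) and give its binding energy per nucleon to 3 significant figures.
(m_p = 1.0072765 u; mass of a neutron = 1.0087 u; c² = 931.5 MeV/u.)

K-40; 8.55 MeV/nucleon

K-40: Σm = 19(1.0072765) + 21(1.0087) = 40.3209535 u; Δm = 0.3673535 u; E_B = 342.1898 MeV; E_B/A = 8.5547 MeV
N-14: Σm = 7(1.0072765) + 7(1.0087) = 14.1118355 u; Δm = 0.1126055 u; E_B = 104.89 MeV; E_B/A = 7.492 MeV
K-40 has the higher binding energy per nucleon, so it is the more tightly bound nucleus.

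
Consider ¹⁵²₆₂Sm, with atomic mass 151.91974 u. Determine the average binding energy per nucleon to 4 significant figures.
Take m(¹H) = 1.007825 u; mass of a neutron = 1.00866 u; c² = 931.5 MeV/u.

Z = 62, so N = A − Z = 152 − 62 = 90.
Mass of separated nucleons = 62(1.007825) + 90(1.00866) = 62.485150 + 90.77940 = 153.264550 u
The mass defect is 153.264550 − 151.91974 = 1.344810 u.
Binding energy = Δm·c² = 1.344810 × 931.5 MeV/u = 1252.69 MeV
BE/A = 1252.69 MeV / 152 = 8.241 MeV/nucleon

8.241 MeV/nucleon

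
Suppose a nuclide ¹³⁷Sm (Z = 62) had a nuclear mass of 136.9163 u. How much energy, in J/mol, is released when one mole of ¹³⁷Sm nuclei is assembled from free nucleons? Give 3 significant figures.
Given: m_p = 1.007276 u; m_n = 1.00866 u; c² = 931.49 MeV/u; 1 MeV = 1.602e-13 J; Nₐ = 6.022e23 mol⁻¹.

1.06e+14 J/mol

Total constituent mass: 62 × 1.007276 + 75 × 1.00866 = 138.100612 u
Mass defect Δm = 138.100612 − 136.9163 = 1.184312 u
E_B = 1.184312 × 931.49 = 1103.17 MeV
Per nucleus in joules: 1103.17 MeV × 1.602e-13 J/MeV = 1.7673e-10 J
Per mole: 1.7673e-10 J × 6.022e23 mol⁻¹ = 1.0643e+14 J/mol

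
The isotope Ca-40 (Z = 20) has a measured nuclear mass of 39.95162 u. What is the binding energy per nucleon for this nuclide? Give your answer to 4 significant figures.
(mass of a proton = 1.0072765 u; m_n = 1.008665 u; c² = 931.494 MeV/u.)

8.551 MeV/nucleon

Total constituent mass: 20 × 1.0072765 + 20 × 1.008665 = 40.3188300 u
Δm = 40.3188300 − 39.95162 = 0.3672100 u
Binding energy = Δm·c² = 0.3672100 × 931.494 MeV/u = 342.054 MeV
Dividing by A = 40 gives 8.551 MeV per nucleon.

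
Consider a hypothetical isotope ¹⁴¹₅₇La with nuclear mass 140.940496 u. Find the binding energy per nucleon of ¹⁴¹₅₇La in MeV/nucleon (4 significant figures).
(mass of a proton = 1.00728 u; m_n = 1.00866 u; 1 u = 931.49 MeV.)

7.940 MeV/nucleon

The nucleus contains 57 protons and 141 − 57 = 84 neutrons.
Mass of separated nucleons = 57(1.00728) + 84(1.00866) = 57.41496 + 84.72744 = 142.14240 u
The mass defect is 142.14240 − 140.940496 = 1.201904 u.
E_B = 1.201904 × 931.49 = 1119.56 MeV
BE/A = 1119.56 MeV / 141 = 7.940 MeV/nucleon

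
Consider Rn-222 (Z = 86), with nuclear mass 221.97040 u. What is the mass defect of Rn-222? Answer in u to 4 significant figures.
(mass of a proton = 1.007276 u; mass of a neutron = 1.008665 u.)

1.834 u

With 86 protons and 136 neutrons (A = 222):
Total constituent mass: 86 × 1.007276 + 136 × 1.008665 = 223.804176 u
Mass defect Δm = 223.804176 − 221.97040 = 1.833776 u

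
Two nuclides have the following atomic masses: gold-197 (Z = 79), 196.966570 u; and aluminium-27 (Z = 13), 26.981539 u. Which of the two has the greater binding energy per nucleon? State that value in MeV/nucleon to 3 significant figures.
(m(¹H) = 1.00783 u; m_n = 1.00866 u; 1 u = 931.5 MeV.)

gold-197: Σm = 79(1.00783) + 118(1.00866) = 198.64045 u; Δm = 1.673880 u; E_B = 1559.22 MeV; E_B/A = 7.9148 MeV
aluminium-27: Σm = 13(1.00783) + 14(1.00866) = 27.22303 u; Δm = 0.241491 u; E_B = 224.95 MeV; E_B/A = 8.331 MeV
aluminium-27 has the higher binding energy per nucleon, so it is the more tightly bound nucleus.

aluminium-27; 8.33 MeV/nucleon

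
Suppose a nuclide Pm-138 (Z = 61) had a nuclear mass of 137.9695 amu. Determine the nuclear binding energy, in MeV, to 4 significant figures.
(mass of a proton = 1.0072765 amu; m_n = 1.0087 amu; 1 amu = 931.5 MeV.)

Mass of separated nucleons = 61(1.0072765) + 77(1.0087) = 61.4438665 + 77.6699 = 139.1137665 amu
The mass defect is 139.1137665 − 137.9695 = 1.1442665 amu.
Converting to energy: 1.1442665 amu × 931.5 MeV/amu = 1065.88 MeV

1066 MeV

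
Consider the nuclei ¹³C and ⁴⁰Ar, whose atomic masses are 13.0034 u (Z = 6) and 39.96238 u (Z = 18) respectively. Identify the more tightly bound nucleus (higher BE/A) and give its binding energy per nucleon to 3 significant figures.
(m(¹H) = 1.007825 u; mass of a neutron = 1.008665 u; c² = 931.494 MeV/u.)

¹³C: Σm = 6(1.007825) + 7(1.008665) = 13.107605 u; Δm = 0.104205 u; E_B = 97.066 MeV; E_B/A = 7.467 MeV
⁴⁰Ar: Σm = 18(1.007825) + 22(1.008665) = 40.331480 u; Δm = 0.369100 u; E_B = 343.81 MeV; E_B/A = 8.595 MeV
⁴⁰Ar has the higher binding energy per nucleon, so it is the more tightly bound nucleus.

⁴⁰Ar; 8.60 MeV/nucleon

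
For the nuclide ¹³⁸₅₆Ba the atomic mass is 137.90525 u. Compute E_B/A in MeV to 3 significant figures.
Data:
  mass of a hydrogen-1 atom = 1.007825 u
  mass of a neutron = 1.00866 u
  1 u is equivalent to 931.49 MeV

Σm = 56·m(¹H) + 82·m_n = 56.438200 + 82.71012 = 139.148320 u
The mass defect is 139.148320 − 137.90525 = 1.243070 u.
E_B = 1.243070 × 931.49 = 1157.91 MeV
Per nucleon: 1157.91 / 138 = 8.391 MeV

8.39 MeV/nucleon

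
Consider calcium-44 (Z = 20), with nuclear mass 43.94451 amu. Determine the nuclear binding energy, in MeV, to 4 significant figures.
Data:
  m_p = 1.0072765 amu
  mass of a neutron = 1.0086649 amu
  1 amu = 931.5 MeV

381.0 MeV

Z = 20, so N = A − Z = 44 − 20 = 24.
Mass of separated nucleons = 20(1.0072765) + 24(1.0086649) = 20.1455300 + 24.2079576 = 44.3534876 amu
Δm = 44.3534876 − 43.94451 = 0.4089776 amu
Converting to energy: 0.4089776 amu × 931.5 MeV/amu = 380.963 MeV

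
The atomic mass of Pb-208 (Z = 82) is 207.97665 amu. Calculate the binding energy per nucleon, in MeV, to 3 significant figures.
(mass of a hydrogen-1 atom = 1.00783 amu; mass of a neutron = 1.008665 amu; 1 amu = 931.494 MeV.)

With 82 protons and 126 neutrons (A = 208):
Total constituent mass: 82 × 1.00783 + 126 × 1.008665 = 209.733850 amu
Δm = 209.733850 − 207.97665 = 1.757200 amu
Converting to energy: 1.757200 amu × 931.494 MeV/amu = 1636.82 MeV
Per nucleon: 1636.82 / 208 = 7.869 MeV

7.87 MeV/nucleon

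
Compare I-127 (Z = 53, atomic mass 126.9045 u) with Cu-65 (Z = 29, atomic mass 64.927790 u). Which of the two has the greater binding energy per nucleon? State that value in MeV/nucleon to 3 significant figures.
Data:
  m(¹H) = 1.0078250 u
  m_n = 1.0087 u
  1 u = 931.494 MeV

I-127: Σm = 53(1.0078250) + 74(1.0087) = 128.0585250 u; Δm = 1.1540250 u; E_B = 1074.97 MeV; E_B/A = 8.464 MeV
Cu-65: Σm = 29(1.0078250) + 36(1.0087) = 65.5401250 u; Δm = 0.6123350 u; E_B = 570.39 MeV; E_B/A = 8.775 MeV
Cu-65 has the higher binding energy per nucleon, so it is the more tightly bound nucleus.

Cu-65; 8.78 MeV/nucleon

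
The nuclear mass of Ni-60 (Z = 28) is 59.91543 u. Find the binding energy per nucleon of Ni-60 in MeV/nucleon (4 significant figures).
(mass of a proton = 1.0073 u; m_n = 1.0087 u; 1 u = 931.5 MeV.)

With 28 protons and 32 neutrons (A = 60):
Mass of separated nucleons = 28(1.0073) + 32(1.0087) = 28.2044 + 32.2784 = 60.4828 u
The mass defect is 60.4828 − 59.91543 = 0.56737 u.
Converting to energy: 0.56737 u × 931.5 MeV/u = 528.505 MeV
Per nucleon: 528.505 / 60 = 8.808 MeV

8.808 MeV/nucleon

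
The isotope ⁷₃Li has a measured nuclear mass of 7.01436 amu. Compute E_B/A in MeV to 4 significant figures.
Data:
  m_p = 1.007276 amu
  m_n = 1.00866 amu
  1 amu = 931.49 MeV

5.603 MeV/nucleon

Total constituent mass: 3 × 1.007276 + 4 × 1.00866 = 7.056468 amu
Mass defect Δm = 7.056468 − 7.01436 = 0.042108 amu
Binding energy = Δm·c² = 0.042108 × 931.49 MeV/amu = 39.2232 MeV
BE/A = 39.2232 MeV / 7 = 5.603 MeV/nucleon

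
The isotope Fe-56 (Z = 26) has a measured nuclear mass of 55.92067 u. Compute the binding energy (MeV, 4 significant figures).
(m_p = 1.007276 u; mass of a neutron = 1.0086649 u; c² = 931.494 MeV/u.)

492.3 MeV

With 26 protons and 30 neutrons (A = 56):
Total constituent mass: 26 × 1.007276 + 30 × 1.0086649 = 56.4491230 u
The mass defect is 56.4491230 − 55.92067 = 0.5284530 u.
E_B = 0.5284530 × 931.494 = 492.251 MeV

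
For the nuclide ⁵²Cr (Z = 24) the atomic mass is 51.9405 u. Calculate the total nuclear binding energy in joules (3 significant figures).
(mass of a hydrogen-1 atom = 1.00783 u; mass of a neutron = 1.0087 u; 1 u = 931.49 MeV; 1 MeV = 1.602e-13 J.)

Total constituent mass: 24 × 1.00783 + 28 × 1.0087 = 52.43152 u
The mass defect is 52.43152 − 51.9405 = 0.49102 u.
Converting to energy: 0.49102 u × 931.49 MeV/u = 457.380 MeV
In joules: 457.380 MeV × 1.602e-13 J/MeV = 7.3272e-11 J

7.33e-11 J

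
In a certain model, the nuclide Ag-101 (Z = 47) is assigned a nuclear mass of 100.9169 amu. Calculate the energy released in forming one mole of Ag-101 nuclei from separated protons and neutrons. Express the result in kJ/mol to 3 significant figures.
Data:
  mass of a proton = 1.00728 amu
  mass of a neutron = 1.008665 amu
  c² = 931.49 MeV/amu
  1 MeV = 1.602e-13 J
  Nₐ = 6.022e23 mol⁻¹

The nucleus contains 47 protons and 101 − 47 = 54 neutrons.
Σm = 47·m_p + 54·m_n = 47.34216 + 54.467910 = 101.810070 amu
Δm = 101.810070 − 100.9169 = 0.893170 amu
Binding energy = Δm·c² = 0.893170 × 931.49 MeV/amu = 831.979 MeV
Per nucleus in joules: 831.979 MeV × 1.602e-13 J/MeV = 1.3328e-10 J
Per mole: 1.3328e-10 J × 6.022e23 mol⁻¹ = 8.0261e+13 J/mol

8.03e+10 kJ/mol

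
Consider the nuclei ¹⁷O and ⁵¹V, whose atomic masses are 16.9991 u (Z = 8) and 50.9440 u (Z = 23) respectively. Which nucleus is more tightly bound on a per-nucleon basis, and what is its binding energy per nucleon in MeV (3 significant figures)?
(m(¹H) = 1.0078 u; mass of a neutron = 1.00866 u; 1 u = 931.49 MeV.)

¹⁷O: Σm = 8(1.0078) + 9(1.00866) = 17.14034 u; Δm = 0.14124 u; E_B = 131.56 MeV; E_B/A = 7.739 MeV
⁵¹V: Σm = 23(1.0078) + 28(1.00866) = 51.42188 u; Δm = 0.47788 u; E_B = 445.14 MeV; E_B/A = 8.728 MeV
⁵¹V has the higher binding energy per nucleon, so it is the more tightly bound nucleus.

⁵¹V; 8.73 MeV/nucleon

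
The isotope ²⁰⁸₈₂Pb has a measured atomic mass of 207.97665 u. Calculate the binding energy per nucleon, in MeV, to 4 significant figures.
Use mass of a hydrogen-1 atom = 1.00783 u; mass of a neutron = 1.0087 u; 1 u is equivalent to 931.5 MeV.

7.889 MeV/nucleon

Σm = 82·m(¹H) + 126·m_n = 82.64206 + 127.0962 = 209.73826 u
Mass defect Δm = 209.73826 − 207.97665 = 1.76161 u
E_B = 1.76161 × 931.5 = 1640.94 MeV
BE/A = 1640.94 MeV / 208 = 7.889 MeV/nucleon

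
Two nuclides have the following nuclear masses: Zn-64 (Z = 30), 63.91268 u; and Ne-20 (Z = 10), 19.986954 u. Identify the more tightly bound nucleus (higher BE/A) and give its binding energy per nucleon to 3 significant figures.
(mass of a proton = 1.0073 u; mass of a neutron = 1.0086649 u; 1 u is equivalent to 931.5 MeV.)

Zn-64: Σm = 30(1.0073) + 34(1.0086649) = 64.5136066 u; Δm = 0.6009266 u; E_B = 559.76 MeV; E_B/A = 8.746 MeV
Ne-20: Σm = 10(1.0073) + 10(1.0086649) = 20.1596490 u; Δm = 0.1726950 u; E_B = 160.865 MeV; E_B/A = 8.043 MeV
Zn-64 has the higher binding energy per nucleon, so it is the more tightly bound nucleus.

Zn-64; 8.75 MeV/nucleon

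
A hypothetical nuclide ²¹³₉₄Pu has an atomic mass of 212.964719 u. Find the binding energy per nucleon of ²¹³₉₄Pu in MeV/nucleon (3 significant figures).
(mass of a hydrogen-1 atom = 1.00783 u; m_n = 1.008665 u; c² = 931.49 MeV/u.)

7.88 MeV/nucleon

Z = 94, so N = A − Z = 213 − 94 = 119.
Mass of separated nucleons = 94(1.00783) + 119(1.008665) = 94.73602 + 120.031135 = 214.767155 u
The mass defect is 214.767155 − 212.964719 = 1.802436 u.
Converting to energy: 1.802436 u × 931.49 MeV/u = 1678.95 MeV
Per nucleon: 1678.95 / 213 = 7.882 MeV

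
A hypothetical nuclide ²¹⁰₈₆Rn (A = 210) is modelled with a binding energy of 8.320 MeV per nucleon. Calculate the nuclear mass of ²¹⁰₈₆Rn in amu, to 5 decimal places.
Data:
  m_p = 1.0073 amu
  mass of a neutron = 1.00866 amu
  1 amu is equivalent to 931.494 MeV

209.82594 amu

Total binding energy = 210 × 8.320 = 1747.200 MeV
Mass defect = 1747.200 MeV / (931.494 MeV/amu) = 1.8756965 amu
Constituent mass = 86(1.0073) + 124(1.00866) = 211.70164 amu
Nuclear mass = 211.70164 − 1.8756965 = 209.8259435 amu ≈ 209.82594 amu (to 5 decimal places)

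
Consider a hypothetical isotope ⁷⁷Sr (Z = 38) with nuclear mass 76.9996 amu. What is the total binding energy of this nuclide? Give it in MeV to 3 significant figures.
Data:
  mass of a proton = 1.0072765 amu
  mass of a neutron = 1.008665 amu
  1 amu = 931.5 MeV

573 MeV

The nucleus contains 38 protons and 77 − 38 = 39 neutrons.
Mass of separated nucleons = 38(1.0072765) + 39(1.008665) = 38.2765070 + 39.337935 = 77.6144420 amu
Δm = 77.6144420 − 76.9996 = 0.6148420 amu
Binding energy = Δm·c² = 0.6148420 × 931.5 MeV/amu = 572.725 MeV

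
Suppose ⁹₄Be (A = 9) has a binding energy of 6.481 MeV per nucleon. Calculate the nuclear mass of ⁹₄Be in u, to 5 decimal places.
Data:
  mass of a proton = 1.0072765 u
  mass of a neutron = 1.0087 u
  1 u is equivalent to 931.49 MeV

9.00999 u

Total binding energy = 9 × 6.481 = 58.329 MeV
Mass defect = 58.329 MeV / (931.49 MeV/u) = 0.0626190 u
Constituent mass = 4(1.0072765) + 5(1.0087) = 9.0726060 u
Nuclear mass = 9.0726060 − 0.0626190 = 9.0099870 u ≈ 9.00999 u (to 5 decimal places)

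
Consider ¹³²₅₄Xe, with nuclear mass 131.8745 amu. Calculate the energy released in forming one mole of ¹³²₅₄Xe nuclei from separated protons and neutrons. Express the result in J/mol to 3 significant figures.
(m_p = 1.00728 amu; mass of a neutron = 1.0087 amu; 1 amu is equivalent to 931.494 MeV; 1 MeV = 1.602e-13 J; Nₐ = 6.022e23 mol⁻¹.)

Total constituent mass: 54 × 1.00728 + 78 × 1.0087 = 133.07172 amu
Mass defect Δm = 133.07172 − 131.8745 = 1.19722 amu
E_B = 1.19722 × 931.494 = 1115.20 MeV
Per nucleus in joules: 1115.20 MeV × 1.602e-13 J/MeV = 1.7866e-10 J
Per mole: 1.7866e-10 J × 6.022e23 mol⁻¹ = 1.0759e+14 J/mol

1.08e+14 J/mol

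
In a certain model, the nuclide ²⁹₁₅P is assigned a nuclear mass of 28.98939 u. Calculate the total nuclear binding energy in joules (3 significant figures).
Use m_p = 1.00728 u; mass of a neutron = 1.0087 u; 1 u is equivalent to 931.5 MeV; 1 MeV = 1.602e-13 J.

Z = 15, so N = A − Z = 29 − 15 = 14.
Σm = 15·m_p + 14·m_n = 15.10920 + 14.1218 = 29.23100 u
Mass defect Δm = 29.23100 − 28.98939 = 0.24161 u
E_B = 0.24161 × 931.5 = 225.060 MeV
In joules: 225.060 MeV × 1.602e-13 J/MeV = 3.6055e-11 J

3.61e-11 J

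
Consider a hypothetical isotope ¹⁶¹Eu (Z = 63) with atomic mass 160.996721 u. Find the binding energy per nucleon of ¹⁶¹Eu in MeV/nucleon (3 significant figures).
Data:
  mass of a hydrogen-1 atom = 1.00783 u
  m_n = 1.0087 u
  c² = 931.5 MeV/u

7.81 MeV/nucleon

Total constituent mass: 63 × 1.00783 + 98 × 1.0087 = 162.34589 u
The mass defect is 162.34589 − 160.996721 = 1.349169 u.
Binding energy = Δm·c² = 1.349169 × 931.5 MeV/u = 1256.75 MeV
BE/A = 1256.75 MeV / 161 = 7.806 MeV/nucleon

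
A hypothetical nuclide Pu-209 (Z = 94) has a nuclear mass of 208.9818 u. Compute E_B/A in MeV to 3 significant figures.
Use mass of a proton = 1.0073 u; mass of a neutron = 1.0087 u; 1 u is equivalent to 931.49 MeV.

Z = 94, so N = A − Z = 209 − 94 = 115.
Mass of separated nucleons = 94(1.0073) + 115(1.0087) = 94.6862 + 116.0005 = 210.6867 u
Mass defect Δm = 210.6867 − 208.9818 = 1.7049 u
E_B = 1.7049 × 931.49 = 1588.10 MeV
Per nucleon: 1588.10 / 209 = 7.599 MeV

7.60 MeV/nucleon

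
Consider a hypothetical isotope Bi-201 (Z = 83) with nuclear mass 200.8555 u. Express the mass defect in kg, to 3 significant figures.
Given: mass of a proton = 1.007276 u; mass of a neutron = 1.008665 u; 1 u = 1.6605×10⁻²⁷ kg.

2.94e-27 kg

Σm = 83·m_p + 118·m_n = 83.603908 + 119.022470 = 202.626378 u
Δm = 202.626378 − 200.8555 = 1.770878 u
In SI units: 1.770878 u × 1.6605×10⁻²⁷ kg/u = 2.9405e-27 kg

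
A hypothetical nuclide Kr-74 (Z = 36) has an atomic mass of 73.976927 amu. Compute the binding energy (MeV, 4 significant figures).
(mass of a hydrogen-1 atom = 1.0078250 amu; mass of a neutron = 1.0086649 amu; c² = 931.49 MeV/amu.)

590.6 MeV

Total constituent mass: 36 × 1.0078250 + 38 × 1.0086649 = 74.6109662 amu
The mass defect is 74.6109662 − 73.976927 = 0.6340392 amu.
E_B = 0.6340392 × 931.49 = 590.601 MeV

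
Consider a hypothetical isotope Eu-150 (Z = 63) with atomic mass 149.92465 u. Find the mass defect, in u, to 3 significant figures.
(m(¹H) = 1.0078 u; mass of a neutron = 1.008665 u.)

The nucleus contains 63 protons and 150 − 63 = 87 neutrons.
Mass of separated nucleons = 63(1.0078) + 87(1.008665) = 63.4914 + 87.753855 = 151.245255 u
Mass defect Δm = 151.245255 − 149.92465 = 1.320605 u

1.32 u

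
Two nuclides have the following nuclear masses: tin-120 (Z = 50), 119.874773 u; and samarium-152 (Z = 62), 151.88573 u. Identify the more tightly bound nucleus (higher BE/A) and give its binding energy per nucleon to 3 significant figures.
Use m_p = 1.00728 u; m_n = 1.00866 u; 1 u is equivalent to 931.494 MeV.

tin-120: Σm = 50(1.00728) + 70(1.00866) = 120.97020 u; Δm = 1.095427 u; E_B = 1020.4 MeV; E_B/A = 8.503 MeV
samarium-152: Σm = 62(1.00728) + 90(1.00866) = 153.23076 u; Δm = 1.34503 u; E_B = 1252.9 MeV; E_B/A = 8.243 MeV
tin-120 has the higher binding energy per nucleon, so it is the more tightly bound nucleus.

tin-120; 8.50 MeV/nucleon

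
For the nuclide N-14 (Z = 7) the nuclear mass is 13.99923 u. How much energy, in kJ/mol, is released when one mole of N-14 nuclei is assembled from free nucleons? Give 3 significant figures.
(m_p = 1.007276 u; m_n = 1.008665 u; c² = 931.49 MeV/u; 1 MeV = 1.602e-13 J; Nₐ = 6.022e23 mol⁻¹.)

1.01e+10 kJ/mol

Σm = 7·m_p + 7·m_n = 7.050932 + 7.060655 = 14.111587 u
Δm = 14.111587 − 13.99923 = 0.112357 u
Converting to energy: 0.112357 u × 931.49 MeV/u = 104.659 MeV
Per nucleus in joules: 104.659 MeV × 1.602e-13 J/MeV = 1.6766e-11 J
Per mole: 1.6766e-11 J × 6.022e23 mol⁻¹ = 1.0096e+13 J/mol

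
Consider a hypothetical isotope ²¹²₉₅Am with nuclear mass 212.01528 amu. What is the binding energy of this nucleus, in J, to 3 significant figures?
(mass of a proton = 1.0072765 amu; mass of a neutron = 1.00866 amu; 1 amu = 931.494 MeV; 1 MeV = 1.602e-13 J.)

Total constituent mass: 95 × 1.0072765 + 117 × 1.00866 = 213.7044875 amu
Δm = 213.7044875 − 212.01528 = 1.6892075 amu
Binding energy = Δm·c² = 1.6892075 × 931.494 MeV/amu = 1573.49 MeV
In joules: 1573.49 MeV × 1.602e-13 J/MeV = 2.5207e-10 J

2.52e-10 J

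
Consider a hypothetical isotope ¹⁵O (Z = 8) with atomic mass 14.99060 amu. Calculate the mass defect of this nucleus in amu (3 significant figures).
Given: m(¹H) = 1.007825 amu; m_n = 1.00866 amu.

Z = 8, so N = A − Z = 15 − 8 = 7.
Σm = 8·m(¹H) + 7·m_n = 8.062600 + 7.06062 = 15.123220 amu
The mass defect is 15.123220 − 14.99060 = 0.132620 amu.

0.133 amu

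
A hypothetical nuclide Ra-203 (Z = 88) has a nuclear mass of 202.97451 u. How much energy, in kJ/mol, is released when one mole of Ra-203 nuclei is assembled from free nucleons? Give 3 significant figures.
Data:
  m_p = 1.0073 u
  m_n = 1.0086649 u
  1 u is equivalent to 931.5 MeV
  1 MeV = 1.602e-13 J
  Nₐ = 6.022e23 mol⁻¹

1.50e+11 kJ/mol

The nucleus contains 88 protons and 203 − 88 = 115 neutrons.
Mass of separated nucleons = 88(1.0073) + 115(1.0086649) = 88.6424 + 115.9964635 = 204.6388635 u
Δm = 204.6388635 − 202.97451 = 1.6643535 u
Converting to energy: 1.6643535 u × 931.5 MeV/u = 1550.35 MeV
Per nucleus in joules: 1550.35 MeV × 1.602e-13 J/MeV = 2.4837e-10 J
Per mole: 2.4837e-10 J × 6.022e23 mol⁻¹ = 1.4957e+14 J/mol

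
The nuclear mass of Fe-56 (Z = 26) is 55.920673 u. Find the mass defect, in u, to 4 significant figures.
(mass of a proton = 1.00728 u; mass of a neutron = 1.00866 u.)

The nucleus contains 26 protons and 56 − 26 = 30 neutrons.
Mass of separated nucleons = 26(1.00728) + 30(1.00866) = 26.18928 + 30.25980 = 56.44908 u
Δm = 56.44908 − 55.920673 = 0.528407 u

0.5284 u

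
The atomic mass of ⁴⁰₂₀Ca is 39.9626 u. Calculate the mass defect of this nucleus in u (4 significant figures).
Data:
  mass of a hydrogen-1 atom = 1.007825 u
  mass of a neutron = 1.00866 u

0.3671 u

Total constituent mass: 20 × 1.007825 + 20 × 1.00866 = 40.329700 u
Δm = 40.329700 − 39.9626 = 0.367100 u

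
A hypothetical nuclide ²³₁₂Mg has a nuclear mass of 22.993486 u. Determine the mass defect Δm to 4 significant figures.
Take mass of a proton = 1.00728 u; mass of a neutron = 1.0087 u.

Σm = 12·m_p + 11·m_n = 12.08736 + 11.0957 = 23.18306 u
Mass defect Δm = 23.18306 − 22.993486 = 0.189574 u

0.1896 u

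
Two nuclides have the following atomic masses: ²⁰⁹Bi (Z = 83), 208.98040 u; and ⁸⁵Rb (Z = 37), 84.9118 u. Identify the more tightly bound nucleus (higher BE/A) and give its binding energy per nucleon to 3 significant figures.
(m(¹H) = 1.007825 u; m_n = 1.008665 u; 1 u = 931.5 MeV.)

⁸⁵Rb; 8.70 MeV/nucleon

²⁰⁹Bi: Σm = 83(1.007825) + 126(1.008665) = 210.741265 u; Δm = 1.760865 u; E_B = 1640.2 MeV; E_B/A = 7.848 MeV
⁸⁵Rb: Σm = 37(1.007825) + 48(1.008665) = 85.705445 u; Δm = 0.793645 u; E_B = 739.28 MeV; E_B/A = 8.697 MeV
⁸⁵Rb has the higher binding energy per nucleon, so it is the more tightly bound nucleus.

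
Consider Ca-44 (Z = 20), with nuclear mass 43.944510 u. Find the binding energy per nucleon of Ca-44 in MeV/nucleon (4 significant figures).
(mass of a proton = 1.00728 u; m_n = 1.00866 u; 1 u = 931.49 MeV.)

With 20 protons and 24 neutrons (A = 44):
Σm = 20·m_p + 24·m_n = 20.14560 + 24.20784 = 44.35344 u
The mass defect is 44.35344 − 43.944510 = 0.408930 u.
Converting to energy: 0.408930 u × 931.49 MeV/u = 380.914 MeV
Per nucleon: 380.914 / 44 = 8.657 MeV

8.657 MeV/nucleon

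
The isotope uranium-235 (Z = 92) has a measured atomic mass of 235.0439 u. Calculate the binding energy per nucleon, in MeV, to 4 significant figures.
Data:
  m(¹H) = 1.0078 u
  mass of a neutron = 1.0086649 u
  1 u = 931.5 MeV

7.582 MeV/nucleon

The nucleus contains 92 protons and 235 − 92 = 143 neutrons.
Total constituent mass: 92 × 1.0078 + 143 × 1.0086649 = 236.9566807 u
Mass defect Δm = 236.9566807 − 235.0439 = 1.9127807 u
E_B = 1.9127807 × 931.5 = 1781.76 MeV
Dividing by A = 235 gives 7.582 MeV per nucleon.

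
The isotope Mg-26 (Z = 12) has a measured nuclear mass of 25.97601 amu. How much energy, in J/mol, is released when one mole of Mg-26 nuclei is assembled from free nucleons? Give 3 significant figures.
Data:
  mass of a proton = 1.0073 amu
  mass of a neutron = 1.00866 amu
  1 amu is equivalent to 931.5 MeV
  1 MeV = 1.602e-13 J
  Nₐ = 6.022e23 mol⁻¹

2.09e+13 J/mol

Total constituent mass: 12 × 1.0073 + 14 × 1.00866 = 26.20884 amu
Mass defect Δm = 26.20884 − 25.97601 = 0.23283 amu
Binding energy = Δm·c² = 0.23283 × 931.5 MeV/amu = 216.881 MeV
Per nucleus in joules: 216.881 MeV × 1.602e-13 J/MeV = 3.4744e-11 J
Per mole: 3.4744e-11 J × 6.022e23 mol⁻¹ = 2.0923e+13 J/mol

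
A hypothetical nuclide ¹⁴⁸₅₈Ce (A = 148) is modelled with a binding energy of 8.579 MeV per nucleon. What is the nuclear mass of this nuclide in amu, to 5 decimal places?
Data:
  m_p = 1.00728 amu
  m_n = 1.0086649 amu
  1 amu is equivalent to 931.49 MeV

Total binding energy = 148 × 8.579 = 1269.692 MeV
Mass defect = 1269.692 MeV / (931.49 MeV/amu) = 1.3630764 amu
Constituent mass = 58(1.00728) + 90(1.0086649) = 149.2020810 amu
Nuclear mass = 149.2020810 − 1.3630764 = 147.8390046 amu ≈ 147.83900 amu (to 5 decimal places)

147.83900 amu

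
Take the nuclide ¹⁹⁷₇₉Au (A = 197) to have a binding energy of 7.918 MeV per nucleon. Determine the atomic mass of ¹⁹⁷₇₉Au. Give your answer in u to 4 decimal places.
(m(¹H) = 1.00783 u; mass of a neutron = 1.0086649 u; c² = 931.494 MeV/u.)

196.9665 u

Total binding energy = 197 × 7.918 = 1559.846 MeV
Mass defect = 1559.846 MeV / (931.494 MeV/u) = 1.674564 u
Constituent mass = 79(1.00783) + 118(1.0086649) = 198.6410282 u
Atomic mass = 198.6410282 − 1.674564 = 196.9664642 u ≈ 196.9665 u (to 4 decimal places)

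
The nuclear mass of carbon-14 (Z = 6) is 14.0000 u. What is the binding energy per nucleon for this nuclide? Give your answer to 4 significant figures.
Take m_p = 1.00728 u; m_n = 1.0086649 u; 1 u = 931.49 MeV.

7.518 MeV/nucleon

Σm = 6·m_p + 8·m_n = 6.04368 + 8.0693192 = 14.1129992 u
The mass defect is 14.1129992 − 14.0000 = 0.1129992 u.
Converting to energy: 0.1129992 u × 931.49 MeV/u = 105.258 MeV
Dividing by A = 14 gives 7.518 MeV per nucleon.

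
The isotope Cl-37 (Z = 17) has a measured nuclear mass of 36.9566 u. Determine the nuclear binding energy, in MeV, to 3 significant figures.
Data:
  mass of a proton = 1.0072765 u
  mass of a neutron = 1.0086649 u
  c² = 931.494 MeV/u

Z = 17, so N = A − Z = 37 − 17 = 20.
Mass of separated nucleons = 17(1.0072765) + 20(1.0086649) = 17.1237005 + 20.1732980 = 37.2969985 u
Δm = 37.2969985 − 36.9566 = 0.3403985 u
Converting to energy: 0.3403985 u × 931.494 MeV/u = 317.079 MeV

317 MeV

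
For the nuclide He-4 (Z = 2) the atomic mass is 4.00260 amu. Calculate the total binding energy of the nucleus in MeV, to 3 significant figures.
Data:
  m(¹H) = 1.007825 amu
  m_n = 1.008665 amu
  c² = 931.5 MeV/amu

28.3 MeV

Total constituent mass: 2 × 1.007825 + 2 × 1.008665 = 4.032980 amu
The mass defect is 4.032980 − 4.00260 = 0.030380 amu.
E_B = 0.030380 × 931.5 = 28.2990 MeV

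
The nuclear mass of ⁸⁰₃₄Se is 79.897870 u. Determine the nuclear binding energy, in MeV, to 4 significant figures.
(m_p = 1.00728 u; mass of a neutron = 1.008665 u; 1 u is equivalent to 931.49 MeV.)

Z = 34, so N = A − Z = 80 − 34 = 46.
Mass of separated nucleons = 34(1.00728) + 46(1.008665) = 34.24752 + 46.398590 = 80.646110 u
Δm = 80.646110 − 79.897870 = 0.748240 u
Binding energy = Δm·c² = 0.748240 × 931.49 MeV/u = 696.978 MeV

697.0 MeV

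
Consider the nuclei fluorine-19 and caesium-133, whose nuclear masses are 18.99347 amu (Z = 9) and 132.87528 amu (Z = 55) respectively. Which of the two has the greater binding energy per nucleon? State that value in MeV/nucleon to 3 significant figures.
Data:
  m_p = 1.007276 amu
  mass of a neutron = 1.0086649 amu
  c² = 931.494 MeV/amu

caesium-133; 8.41 MeV/nucleon

fluorine-19: Σm = 9(1.007276) + 10(1.0086649) = 19.1521330 amu; Δm = 0.1586630 amu; E_B = 147.794 MeV; E_B/A = 7.779 MeV
caesium-133: Σm = 55(1.007276) + 78(1.0086649) = 134.0760422 amu; Δm = 1.2007622 amu; E_B = 1118.5 MeV; E_B/A = 8.410 MeV
caesium-133 has the higher binding energy per nucleon, so it is the more tightly bound nucleus.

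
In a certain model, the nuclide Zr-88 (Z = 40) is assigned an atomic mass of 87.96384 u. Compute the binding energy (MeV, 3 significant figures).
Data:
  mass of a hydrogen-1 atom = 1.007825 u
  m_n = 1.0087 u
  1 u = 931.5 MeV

Total constituent mass: 40 × 1.007825 + 48 × 1.0087 = 88.730600 u
The mass defect is 88.730600 − 87.96384 = 0.766760 u.
Binding energy = Δm·c² = 0.766760 × 931.5 MeV/u = 714.237 MeV

714 MeV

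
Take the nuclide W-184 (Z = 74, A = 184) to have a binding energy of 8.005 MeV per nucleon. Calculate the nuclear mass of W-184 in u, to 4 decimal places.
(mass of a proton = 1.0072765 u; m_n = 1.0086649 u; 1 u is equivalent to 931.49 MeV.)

Total binding energy = 184 × 8.005 = 1472.920 MeV
Mass defect = 1472.920 MeV / (931.49 MeV/u) = 1.581252 u
Constituent mass = 74(1.0072765) + 110(1.0086649) = 185.4916000 u
Nuclear mass = 185.4916000 − 1.581252 = 183.9103480 u ≈ 183.9103 u (to 4 decimal places)

183.9103 u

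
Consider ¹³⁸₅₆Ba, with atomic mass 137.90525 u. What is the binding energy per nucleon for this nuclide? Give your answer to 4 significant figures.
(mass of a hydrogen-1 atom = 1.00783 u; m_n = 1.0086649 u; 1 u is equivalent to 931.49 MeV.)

Mass of separated nucleons = 56(1.00783) + 82(1.0086649) = 56.43848 + 82.7105218 = 139.1490018 u
Mass defect Δm = 139.1490018 − 137.90525 = 1.2437518 u
Binding energy = Δm·c² = 1.2437518 × 931.49 MeV/u = 1158.54 MeV
Dividing by A = 138 gives 8.395 MeV per nucleon.

8.395 MeV/nucleon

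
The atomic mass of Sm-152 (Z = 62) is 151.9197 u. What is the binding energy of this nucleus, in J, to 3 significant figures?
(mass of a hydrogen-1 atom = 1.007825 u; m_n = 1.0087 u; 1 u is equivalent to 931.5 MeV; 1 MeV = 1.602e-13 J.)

2.01e-10 J

The nucleus contains 62 protons and 152 − 62 = 90 neutrons.
Σm = 62·m(¹H) + 90·m_n = 62.485150 + 90.7830 = 153.268150 u
Δm = 153.268150 − 151.9197 = 1.348450 u
E_B = 1.348450 × 931.5 = 1256.08 MeV
In joules: 1256.08 MeV × 1.602e-13 J/MeV = 2.0122e-10 J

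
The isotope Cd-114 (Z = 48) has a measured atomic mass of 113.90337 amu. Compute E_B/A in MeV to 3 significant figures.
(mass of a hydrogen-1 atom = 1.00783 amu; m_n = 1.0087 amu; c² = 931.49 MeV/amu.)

8.55 MeV/nucleon

With 48 protons and 66 neutrons (A = 114):
Mass of separated nucleons = 48(1.00783) + 66(1.0087) = 48.37584 + 66.5742 = 114.95004 amu
The mass defect is 114.95004 − 113.90337 = 1.04667 amu.
Binding energy = Δm·c² = 1.04667 × 931.49 MeV/amu = 974.963 MeV
BE/A = 974.963 MeV / 114 = 8.552 MeV/nucleon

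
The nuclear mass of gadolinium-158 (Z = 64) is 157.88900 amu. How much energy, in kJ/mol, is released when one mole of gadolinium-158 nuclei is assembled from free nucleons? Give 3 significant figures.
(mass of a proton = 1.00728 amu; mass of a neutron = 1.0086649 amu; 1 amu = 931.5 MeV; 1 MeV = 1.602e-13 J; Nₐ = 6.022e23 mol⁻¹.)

1.25e+11 kJ/mol

With 64 protons and 94 neutrons (A = 158):
Total constituent mass: 64 × 1.00728 + 94 × 1.0086649 = 159.2804206 amu
Mass defect Δm = 159.2804206 − 157.88900 = 1.3914206 amu
E_B = 1.3914206 × 931.5 = 1296.11 MeV
Per nucleus in joules: 1296.11 MeV × 1.602e-13 J/MeV = 2.0764e-10 J
Per mole: 2.0764e-10 J × 6.022e23 mol⁻¹ = 1.2504e+14 J/mol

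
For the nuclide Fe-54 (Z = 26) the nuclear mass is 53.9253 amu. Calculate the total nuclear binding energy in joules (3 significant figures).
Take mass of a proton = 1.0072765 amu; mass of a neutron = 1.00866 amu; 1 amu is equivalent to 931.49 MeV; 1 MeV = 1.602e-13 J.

Mass of separated nucleons = 26(1.0072765) + 28(1.00866) = 26.1891890 + 28.24248 = 54.4316690 amu
The mass defect is 54.4316690 − 53.9253 = 0.5063690 amu.
E_B = 0.5063690 × 931.49 = 471.678 MeV
In joules: 471.678 MeV × 1.602e-13 J/MeV = 7.5563e-11 J

7.56e-11 J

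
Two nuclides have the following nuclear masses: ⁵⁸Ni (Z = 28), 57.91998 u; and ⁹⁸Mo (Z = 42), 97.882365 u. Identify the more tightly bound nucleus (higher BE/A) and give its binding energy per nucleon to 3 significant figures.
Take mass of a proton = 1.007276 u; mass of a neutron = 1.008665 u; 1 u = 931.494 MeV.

⁵⁸Ni: Σm = 28(1.007276) + 30(1.008665) = 58.463678 u; Δm = 0.543698 u; E_B = 506.45 MeV; E_B/A = 8.732 MeV
⁹⁸Mo: Σm = 42(1.007276) + 56(1.008665) = 98.790832 u; Δm = 0.908467 u; E_B = 846.23 MeV; E_B/A = 8.635 MeV
⁵⁸Ni has the higher binding energy per nucleon, so it is the more tightly bound nucleus.

⁵⁸Ni; 8.73 MeV/nucleon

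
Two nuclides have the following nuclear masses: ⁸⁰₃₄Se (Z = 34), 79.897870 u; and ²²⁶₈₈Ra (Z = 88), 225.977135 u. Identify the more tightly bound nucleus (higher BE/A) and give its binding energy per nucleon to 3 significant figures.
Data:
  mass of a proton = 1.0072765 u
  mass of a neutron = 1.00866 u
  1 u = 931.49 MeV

⁸⁰₃₄Se; 8.71 MeV/nucleon

⁸⁰₃₄Se: Σm = 34(1.0072765) + 46(1.00866) = 80.6457610 u; Δm = 0.7478910 u; E_B = 696.65 MeV; E_B/A = 8.708 MeV
²²⁶₈₈Ra: Σm = 88(1.0072765) + 138(1.00866) = 227.8354120 u; Δm = 1.8582770 u; E_B = 1731.0 MeV; E_B/A = 7.659 MeV
⁸⁰₃₄Se has the higher binding energy per nucleon, so it is the more tightly bound nucleus.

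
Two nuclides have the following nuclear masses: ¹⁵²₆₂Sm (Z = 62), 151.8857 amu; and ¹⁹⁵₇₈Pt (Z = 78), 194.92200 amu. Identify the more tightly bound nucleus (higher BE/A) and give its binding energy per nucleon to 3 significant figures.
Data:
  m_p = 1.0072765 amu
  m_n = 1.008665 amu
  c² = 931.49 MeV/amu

¹⁵²₆₂Sm: Σm = 62(1.0072765) + 90(1.008665) = 153.2309930 amu; Δm = 1.3452930 amu; E_B = 1253.1 MeV; E_B/A = 8.244 MeV
¹⁹⁵₇₈Pt: Σm = 78(1.0072765) + 117(1.008665) = 196.5813720 amu; Δm = 1.6593720 amu; E_B = 1545.7 MeV; E_B/A = 7.927 MeV
¹⁵²₆₂Sm has the higher binding energy per nucleon, so it is the more tightly bound nucleus.

¹⁵²₆₂Sm; 8.24 MeV/nucleon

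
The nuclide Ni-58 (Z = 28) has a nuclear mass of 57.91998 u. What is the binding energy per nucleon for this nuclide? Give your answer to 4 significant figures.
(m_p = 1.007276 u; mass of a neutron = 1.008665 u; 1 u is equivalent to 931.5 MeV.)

Mass of separated nucleons = 28(1.007276) + 30(1.008665) = 28.203728 + 30.259950 = 58.463678 u
The mass defect is 58.463678 − 57.91998 = 0.543698 u.
Converting to energy: 0.543698 u × 931.5 MeV/u = 506.455 MeV
Per nucleon: 506.455 / 58 = 8.732 MeV

8.732 MeV/nucleon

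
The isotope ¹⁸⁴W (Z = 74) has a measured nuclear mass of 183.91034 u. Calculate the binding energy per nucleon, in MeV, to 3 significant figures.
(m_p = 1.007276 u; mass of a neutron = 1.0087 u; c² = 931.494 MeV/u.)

Total constituent mass: 74 × 1.007276 + 110 × 1.0087 = 185.495424 u
Mass defect Δm = 185.495424 − 183.91034 = 1.585084 u
Converting to energy: 1.585084 u × 931.494 MeV/u = 1476.50 MeV
Per nucleon: 1476.50 / 184 = 8.024 MeV

8.02 MeV/nucleon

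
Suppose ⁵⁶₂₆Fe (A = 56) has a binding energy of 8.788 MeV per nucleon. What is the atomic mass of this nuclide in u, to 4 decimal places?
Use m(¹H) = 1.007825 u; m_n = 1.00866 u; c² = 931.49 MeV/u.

55.9349 u

Total binding energy = 56 × 8.788 = 492.128 MeV
Mass defect = 492.128 MeV / (931.49 MeV/u) = 0.528323 u
Constituent mass = 26(1.007825) + 30(1.00866) = 56.463250 u
Atomic mass = 56.463250 − 0.528323 = 55.934927 u ≈ 55.9349 u (to 4 decimal places)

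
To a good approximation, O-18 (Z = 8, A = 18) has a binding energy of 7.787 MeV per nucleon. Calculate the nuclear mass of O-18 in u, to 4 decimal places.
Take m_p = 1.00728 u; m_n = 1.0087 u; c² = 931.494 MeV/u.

17.9948 u

Total binding energy = 18 × 7.787 = 140.166 MeV
Mass defect = 140.166 MeV / (931.494 MeV/u) = 0.150474 u
Constituent mass = 8(1.00728) + 10(1.0087) = 18.14524 u
Nuclear mass = 18.14524 − 0.150474 = 17.994766 u ≈ 17.9948 u (to 4 decimal places)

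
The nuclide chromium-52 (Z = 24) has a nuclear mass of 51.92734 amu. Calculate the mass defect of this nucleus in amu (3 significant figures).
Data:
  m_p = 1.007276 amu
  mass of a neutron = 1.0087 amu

0.491 amu

Total constituent mass: 24 × 1.007276 + 28 × 1.0087 = 52.418224 amu
The mass defect is 52.418224 − 51.92734 = 0.490884 amu.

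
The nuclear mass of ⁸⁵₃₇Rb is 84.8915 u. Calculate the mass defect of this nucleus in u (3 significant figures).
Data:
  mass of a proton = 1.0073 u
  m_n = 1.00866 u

Mass of separated nucleons = 37(1.0073) + 48(1.00866) = 37.2701 + 48.41568 = 85.68578 u
Mass defect Δm = 85.68578 − 84.8915 = 0.79428 u

0.794 u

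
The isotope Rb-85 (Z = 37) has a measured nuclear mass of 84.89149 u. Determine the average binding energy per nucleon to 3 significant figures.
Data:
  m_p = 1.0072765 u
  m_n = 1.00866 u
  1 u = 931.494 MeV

Mass of separated nucleons = 37(1.0072765) + 48(1.00866) = 37.2692305 + 48.41568 = 85.6849105 u
Mass defect Δm = 85.6849105 − 84.89149 = 0.7934205 u
E_B = 0.7934205 × 931.494 = 739.066 MeV
Dividing by A = 85 gives 8.6949 MeV per nucleon.

8.69 MeV/nucleon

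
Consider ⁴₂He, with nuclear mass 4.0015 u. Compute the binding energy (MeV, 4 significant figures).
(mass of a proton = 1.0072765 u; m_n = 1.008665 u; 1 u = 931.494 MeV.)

28.30 MeV

The nucleus contains 2 protons and 4 − 2 = 2 neutrons.
Total constituent mass: 2 × 1.0072765 + 2 × 1.008665 = 4.0318830 u
The mass defect is 4.0318830 − 4.0015 = 0.0303830 u.
Binding energy = Δm·c² = 0.0303830 × 931.494 MeV/u = 28.3016 MeV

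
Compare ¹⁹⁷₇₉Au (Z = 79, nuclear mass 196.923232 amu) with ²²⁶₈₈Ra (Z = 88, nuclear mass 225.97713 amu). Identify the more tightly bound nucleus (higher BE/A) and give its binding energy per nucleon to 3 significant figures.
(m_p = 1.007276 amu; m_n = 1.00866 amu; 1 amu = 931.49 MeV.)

¹⁹⁷₇₉Au; 7.91 MeV/nucleon

¹⁹⁷₇₉Au: Σm = 79(1.007276) + 118(1.00866) = 198.596684 amu; Δm = 1.673452 amu; E_B = 1558.8 MeV; E_B/A = 7.913 MeV
²²⁶₈₈Ra: Σm = 88(1.007276) + 138(1.00866) = 227.835368 amu; Δm = 1.858238 amu; E_B = 1730.9 MeV; E_B/A = 7.659 MeV
¹⁹⁷₇₉Au has the higher binding energy per nucleon, so it is the more tightly bound nucleus.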